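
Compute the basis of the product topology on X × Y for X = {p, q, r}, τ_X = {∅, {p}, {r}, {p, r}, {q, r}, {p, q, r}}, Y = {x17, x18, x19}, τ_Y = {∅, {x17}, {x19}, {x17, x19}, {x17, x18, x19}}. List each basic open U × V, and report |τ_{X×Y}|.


Basis B = {∅ × ∅, {p} × {x17}, {p} × {x19}, {r} × {x17}, {r} × {x19}, {p} × {x17, x19}, {p, r} × {x17}, {p, r} × {x19}, {q, r} × {x17}, {q, r} × {x19}, {r} × {x17, x19}, {p} × {x17, x18, x19}, {p, q, r} × {x17}, {p, q, r} × {x19}, {r} × {x17, x18, x19}, {p, r} × {x17, x19}, {q, r} × {x17, x19}, {p, r} × {x17, x18, x19}, {p, q, r} × {x17, x19}, {q, r} × {x17, x18, x19}, {p, q, r} × {x17, x18, x19}}; |τ_{X×Y}| = 70.

Enumerate products U × V with U ∈ τ_X, V ∈ τ_Y (deduplicated):
  ∅ × ∅ = {} (∅)
  {p} × {x17} = {(p,x17)}
  {p} × {x19} = {(p,x19)}
  {r} × {x17} = {(r,x17)}
  {r} × {x19} = {(r,x19)}
  {p} × {x17, x19} = {(p,x17), (p,x19)}
  {p, r} × {x17} = {(p,x17), (r,x17)}
  {p, r} × {x19} = {(p,x19), (r,x19)}
  {q, r} × {x17} = {(q,x17), (r,x17)}
  {q, r} × {x19} = {(q,x19), (r,x19)}
  {r} × {x17, x19} = {(r,x17), (r,x19)}
  {p} × {x17, x18, x19} = {(p,x17), (p,x18), (p,x19)}
  {p, q, r} × {x17} = {(p,x17), (q,x17), (r,x17)}
  {p, q, r} × {x19} = {(p,x19), (q,x19), (r,x19)}
  {r} × {x17, x18, x19} = {(r,x17), (r,x18), (r,x19)}
  {p, r} × {x17, x19} = {(p,x17), (p,x19), (r,x17), (r,x19)}
  {q, r} × {x17, x19} = {(q,x17), (q,x19), (r,x17), (r,x19)}
  {p, r} × {x17, x18, x19} = {(p,x17), (p,x18), (p,x19), (r,x17), (r,x18), (r,x19)}
  {p, q, r} × {x17, x19} = {(p,x17), (p,x19), (q,x17), (q,x19), (r,x17), (r,x19)}
  {q, r} × {x17, x18, x19} = {(q,x17), (q,x18), (q,x19), (r,x17), (r,x18), (r,x19)}
  {p, q, r} × {x17, x18, x19} = {(p,x17), (p,x18), (p,x19), (q,x17), (q,x18), (q,x19), (r,x17), (r,x18), (r,x19)}
These 21 distinct sets form the basis B.
Close under arbitrary unions to get τ_{X×Y}; counting gives |τ_{X×Y}| = 70.


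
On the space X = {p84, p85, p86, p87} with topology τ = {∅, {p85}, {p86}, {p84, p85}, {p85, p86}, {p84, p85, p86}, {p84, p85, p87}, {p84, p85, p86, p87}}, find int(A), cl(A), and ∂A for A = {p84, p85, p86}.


int(A) = {p84, p85, p86}, cl(A) = {p84, p85, p86, p87}, ∂A = {p87}.

Closed sets in (X, τ) are complements of opens:
  closed(X, τ) = {∅, {p86}, {p87}, {p84, p87}, {p86, p87}, {p84, p85, p87}, {p84, p86, p87}, {p84, p85, p86, p87}}.
int(A) = ⋃ {U ∈ τ : U ⊆ A}. Opens contained in A: ∅, {p85}, {p86}, {p84, p85}, {p85, p86}, {p84, p85, p86}.
Taking the union of these: int(A) = {p84, p85, p86}.
cl(A) = ⋂ {C closed : A ⊆ C}. Closed sets containing A: {p84, p85, p86, p87}.
Intersecting these: cl(A) = {p84, p85, p86, p87}.
∂A = cl(A) ∖ int(A) = {p84, p85, p86, p87} ∖ {p84, p85, p86} = {p87}.


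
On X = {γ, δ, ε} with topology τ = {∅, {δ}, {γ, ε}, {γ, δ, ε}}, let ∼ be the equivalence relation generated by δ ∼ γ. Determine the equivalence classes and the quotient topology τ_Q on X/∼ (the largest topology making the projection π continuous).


X/∼ = {[γ=δ], [ε]}; |τ_Q| = 2.

Equivalence classes: [γ=δ], [ε].
Quotient map π: X → X/∼ sends γ ↦ [γ=δ], δ ↦ [γ=δ], ε ↦ [ε].
For each subset V ⊆ X/∼, compute π^{-1}(V) ⊆ X and check whether π^{-1}(V) ∈ τ. V is open in τ_Q iff π^{-1}(V) ∈ τ.
  V = {}: π^{-1}(V) = ∅ ∈ τ ✓.
  V = {[γ=δ]}: π^{-1}(V) = {γ, δ} ∉ τ ✗.
  V = {[ε]}: π^{-1}(V) = {ε} ∉ τ ✗.
  V = {[γ=δ], [ε]}: π^{-1}(V) = {γ, δ, ε} ∈ τ ✓.
Open sets in the quotient: τ_Q = {{}, {[γ=δ], [ε]}} (2 elements).


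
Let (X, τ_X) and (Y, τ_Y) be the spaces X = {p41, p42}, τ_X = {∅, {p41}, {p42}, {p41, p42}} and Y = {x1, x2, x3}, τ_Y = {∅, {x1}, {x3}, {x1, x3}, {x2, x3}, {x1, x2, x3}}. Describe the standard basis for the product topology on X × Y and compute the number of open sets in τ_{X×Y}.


Basis B = {∅ × ∅, {p41} × {x1}, {p41} × {x3}, {p42} × {x1}, {p42} × {x3}, {p41} × {x1, x3}, {p41, p42} × {x1}, {p41} × {x2, x3}, {p41, p42} × {x3}, {p42} × {x1, x3}, {p42} × {x2, x3}, {p41} × {x1, x2, x3}, {p42} × {x1, x2, x3}, {p41, p42} × {x1, x3}, {p41, p42} × {x2, x3}, {p41, p42} × {x1, x2, x3}}; |τ_{X×Y}| = 36.

Enumerate products U × V with U ∈ τ_X, V ∈ τ_Y (deduplicated):
  ∅ × ∅ = {} (∅)
  {p41} × {x1} = {(p41,x1)}
  {p41} × {x3} = {(p41,x3)}
  {p42} × {x1} = {(p42,x1)}
  {p42} × {x3} = {(p42,x3)}
  {p41} × {x1, x3} = {(p41,x1), (p41,x3)}
  {p41, p42} × {x1} = {(p41,x1), (p42,x1)}
  {p41} × {x2, x3} = {(p41,x2), (p41,x3)}
  {p41, p42} × {x3} = {(p41,x3), (p42,x3)}
  {p42} × {x1, x3} = {(p42,x1), (p42,x3)}
  {p42} × {x2, x3} = {(p42,x2), (p42,x3)}
  {p41} × {x1, x2, x3} = {(p41,x1), (p41,x2), (p41,x3)}
  {p42} × {x1, x2, x3} = {(p42,x1), (p42,x2), (p42,x3)}
  {p41, p42} × {x1, x3} = {(p41,x1), (p41,x3), (p42,x1), (p42,x3)}
  {p41, p42} × {x2, x3} = {(p41,x2), (p41,x3), (p42,x2), (p42,x3)}
  {p41, p42} × {x1, x2, x3} = {(p41,x1), (p41,x2), (p41,x3), (p42,x1), (p42,x2), (p42,x3)}
These 16 distinct sets form the basis B.
Close under arbitrary unions to get τ_{X×Y}; counting gives |τ_{X×Y}| = 36.


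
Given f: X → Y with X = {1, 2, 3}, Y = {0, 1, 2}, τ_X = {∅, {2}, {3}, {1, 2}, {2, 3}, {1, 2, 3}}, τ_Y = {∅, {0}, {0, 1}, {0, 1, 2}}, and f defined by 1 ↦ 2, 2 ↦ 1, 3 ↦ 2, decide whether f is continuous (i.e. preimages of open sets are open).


f IS continuous.

Compute f^{-1}(U) for each U ∈ τ_Y:
  U = ∅: f^{-1}(U) = ∅ ∈ τ_X ✓.
  U = {0}: f^{-1}(U) = ∅ ∈ τ_X ✓.
  U = {0, 1}: f^{-1}(U) = {2} ∈ τ_X ✓.
  U = {0, 1, 2}: f^{-1}(U) = {1, 2, 3} ∈ τ_X ✓.
Every preimage lies in τ_X, so f IS continuous.


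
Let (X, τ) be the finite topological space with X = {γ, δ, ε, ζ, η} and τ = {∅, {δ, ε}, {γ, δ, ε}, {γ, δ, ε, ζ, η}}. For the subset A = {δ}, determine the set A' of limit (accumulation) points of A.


A' = {γ, ε, ζ, η}

For each x ∈ X, list the open sets U ∈ τ with x ∈ U, then check whether U ∩ (A ∖ {x}) ≠ ∅ for every such U.
  x = γ: opens ∋ x are {γ, δ, ε}, {γ, δ, ε, ζ, η}; each meets A ∖ {γ}, so x IS a limit point.
  x = δ: open {δ, ε} ∋ x has {δ, ε} ∩ (A ∖ {δ}) = ∅, so x is NOT a limit point.
  x = ε: opens ∋ x are {δ, ε}, {γ, δ, ε}, {γ, δ, ε, ζ, η}; each meets A ∖ {ε}, so x IS a limit point.
  x = ζ: opens ∋ x are {γ, δ, ε, ζ, η}; each meets A ∖ {ζ}, so x IS a limit point.
  x = η: opens ∋ x are {γ, δ, ε, ζ, η}; each meets A ∖ {η}, so x IS a limit point.
Collecting: A' = {γ, ε, ζ, η}.


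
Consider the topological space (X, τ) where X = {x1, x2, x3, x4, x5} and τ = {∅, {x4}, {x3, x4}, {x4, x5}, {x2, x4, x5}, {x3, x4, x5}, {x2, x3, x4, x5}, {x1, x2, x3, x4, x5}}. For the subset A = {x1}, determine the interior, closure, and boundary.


int(A) = ∅, cl(A) = {x1}, ∂A = {x1}.

Closed sets in (X, τ) are complements of opens:
  closed(X, τ) = {∅, {x1}, {x1, x2}, {x1, x3}, {x1, x2, x3}, {x1, x2, x5}, {x1, x2, x3, x5}, {x1, x2, x3, x4, x5}}.
int(A) = ⋃ {U ∈ τ : U ⊆ A}. Opens contained in A: ∅.
Taking the union of these: int(A) = ∅.
cl(A) = ⋂ {C closed : A ⊆ C}. Closed sets containing A: {x1}, {x1, x2}, {x1, x3}, {x1, x2, x3}, {x1, x2, x5}, {x1, x2, x3, x5}, {x1, x2, x3, x4, x5}.
Intersecting these: cl(A) = {x1}.
∂A = cl(A) ∖ int(A) = {x1} ∖ ∅ = {x1}.


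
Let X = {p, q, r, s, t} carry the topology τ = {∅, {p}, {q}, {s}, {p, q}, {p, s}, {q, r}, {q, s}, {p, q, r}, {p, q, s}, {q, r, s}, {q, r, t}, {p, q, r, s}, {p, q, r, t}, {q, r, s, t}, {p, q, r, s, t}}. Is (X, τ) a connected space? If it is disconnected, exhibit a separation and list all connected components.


(X, τ) is disconnected; components = [{p}, {s}, {q, r, t}].

Find clopen sets (U ∈ τ with X ∖ U ∈ τ):
  U = ∅, X ∖ U = {p, q, r, s, t} — both open, so U is clopen.
  U = {p}, X ∖ U = {q, r, s, t} — both open, so U is clopen.
  U = {s}, X ∖ U = {p, q, r, t} — both open, so U is clopen.
  U = {p, s}, X ∖ U = {q, r, t} — both open, so U is clopen.
  U = {q, r, t}, X ∖ U = {p, s} — both open, so U is clopen.
  U = {p, q, r, t}, X ∖ U = {s} — both open, so U is clopen.
  U = {q, r, s, t}, X ∖ U = {p} — both open, so U is clopen.
  U = {p, q, r, s, t}, X ∖ U = ∅ — both open, so U is clopen.
Nontrivial clopen(s) exist: e.g. {s}. So (X, τ) is disconnected.
Compute connected components by grouping points that agree on all clopens:
  component: {p}
  component: {s}
  component: {q, r, t}


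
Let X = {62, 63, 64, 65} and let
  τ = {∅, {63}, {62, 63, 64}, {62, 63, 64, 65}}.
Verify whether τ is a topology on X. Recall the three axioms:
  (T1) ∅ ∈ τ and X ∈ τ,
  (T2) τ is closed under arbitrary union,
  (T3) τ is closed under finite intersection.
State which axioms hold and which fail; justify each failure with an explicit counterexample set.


τ IS a topology on X.

Axiom (T1): ∅ ∈ τ? Yes; X ∈ τ? Yes.
Axiom (T2/T3): check pairwise unions and intersections of members of τ.
All pairwise intersections and unions checked — each lies in τ. Therefore τ satisfies (T1), (T2), (T3): it IS a topology on X.


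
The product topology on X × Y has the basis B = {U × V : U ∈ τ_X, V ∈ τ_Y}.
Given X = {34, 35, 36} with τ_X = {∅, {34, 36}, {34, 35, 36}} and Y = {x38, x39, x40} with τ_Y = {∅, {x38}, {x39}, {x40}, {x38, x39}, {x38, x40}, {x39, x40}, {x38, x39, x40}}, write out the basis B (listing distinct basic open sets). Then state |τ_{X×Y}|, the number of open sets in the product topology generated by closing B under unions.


Basis B = {∅ × ∅, {34, 36} × {x38}, {34, 36} × {x39}, {34, 36} × {x40}, {34, 35, 36} × {x38}, {34, 35, 36} × {x39}, {34, 35, 36} × {x40}, {34, 36} × {x38, x39}, {34, 36} × {x38, x40}, {34, 36} × {x39, x40}, {34, 36} × {x38, x39, x40}, {34, 35, 36} × {x38, x39}, {34, 35, 36} × {x38, x40}, {34, 35, 36} × {x39, x40}, {34, 35, 36} × {x38, x39, x40}}; |τ_{X×Y}| = 27.

Enumerate products U × V with U ∈ τ_X, V ∈ τ_Y (deduplicated):
  ∅ × ∅ = {} (∅)
  {34, 36} × {x38} = {(34,x38), (36,x38)}
  {34, 36} × {x39} = {(34,x39), (36,x39)}
  {34, 36} × {x40} = {(34,x40), (36,x40)}
  {34, 35, 36} × {x38} = {(34,x38), (35,x38), (36,x38)}
  {34, 35, 36} × {x39} = {(34,x39), (35,x39), (36,x39)}
  {34, 35, 36} × {x40} = {(34,x40), (35,x40), (36,x40)}
  {34, 36} × {x38, x39} = {(34,x38), (34,x39), (36,x38), (36,x39)}
  {34, 36} × {x38, x40} = {(34,x38), (34,x40), (36,x38), (36,x40)}
  {34, 36} × {x39, x40} = {(34,x39), (34,x40), (36,x39), (36,x40)}
  {34, 36} × {x38, x39, x40} = {(34,x38), (34,x39), (34,x40), (36,x38), (36,x39), (36,x40)}
  {34, 35, 36} × {x38, x39} = {(34,x38), (34,x39), (35,x38), (35,x39), (36,x38), (36,x39)}
  {34, 35, 36} × {x38, x40} = {(34,x38), (34,x40), (35,x38), (35,x40), (36,x38), (36,x40)}
  {34, 35, 36} × {x39, x40} = {(34,x39), (34,x40), (35,x39), (35,x40), (36,x39), (36,x40)}
  {34, 35, 36} × {x38, x39, x40} = {(34,x38), (34,x39), (34,x40), (35,x38), (35,x39), (35,x40), (36,x38), (36,x39), (36,x40)}
These 15 distinct sets form the basis B.
Close under arbitrary unions to get τ_{X×Y}; counting gives |τ_{X×Y}| = 27.


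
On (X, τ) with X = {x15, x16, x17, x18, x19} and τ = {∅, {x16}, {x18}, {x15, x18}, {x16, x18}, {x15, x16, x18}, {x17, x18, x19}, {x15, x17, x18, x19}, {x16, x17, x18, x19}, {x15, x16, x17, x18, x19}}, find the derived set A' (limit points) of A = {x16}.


A' = ∅

For each x ∈ X, list the open sets U ∈ τ with x ∈ U, then check whether U ∩ (A ∖ {x}) ≠ ∅ for every such U.
  x = x15: open {x15, x18} ∋ x has {x15, x18} ∩ (A ∖ {x15}) = ∅, so x is NOT a limit point.
  x = x16: open {x16} ∋ x has {x16} ∩ (A ∖ {x16}) = ∅, so x is NOT a limit point.
  x = x17: open {x17, x18, x19} ∋ x has {x17, x18, x19} ∩ (A ∖ {x17}) = ∅, so x is NOT a limit point.
  x = x18: open {x18} ∋ x has {x18} ∩ (A ∖ {x18}) = ∅, so x is NOT a limit point.
  x = x19: open {x17, x18, x19} ∋ x has {x17, x18, x19} ∩ (A ∖ {x19}) = ∅, so x is NOT a limit point.
Collecting: A' = ∅.


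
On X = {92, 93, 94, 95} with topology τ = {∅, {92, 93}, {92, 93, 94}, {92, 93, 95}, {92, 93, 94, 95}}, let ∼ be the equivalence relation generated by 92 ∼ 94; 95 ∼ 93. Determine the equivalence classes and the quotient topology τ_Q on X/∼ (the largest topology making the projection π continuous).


X/∼ = {[92=94], [93=95]}; |τ_Q| = 2.

Equivalence classes: [92=94], [93=95].
Quotient map π: X → X/∼ sends 92 ↦ [92=94], 93 ↦ [93=95], 94 ↦ [92=94], 95 ↦ [93=95].
For each subset V ⊆ X/∼, compute π^{-1}(V) ⊆ X and check whether π^{-1}(V) ∈ τ. V is open in τ_Q iff π^{-1}(V) ∈ τ.
  V = {}: π^{-1}(V) = ∅ ∈ τ ✓.
  V = {[92=94]}: π^{-1}(V) = {92, 94} ∉ τ ✗.
  V = {[93=95]}: π^{-1}(V) = {93, 95} ∉ τ ✗.
  V = {[92=94], [93=95]}: π^{-1}(V) = {92, 93, 94, 95} ∈ τ ✓.
Open sets in the quotient: τ_Q = {{}, {[92=94], [93=95]}} (2 elements).


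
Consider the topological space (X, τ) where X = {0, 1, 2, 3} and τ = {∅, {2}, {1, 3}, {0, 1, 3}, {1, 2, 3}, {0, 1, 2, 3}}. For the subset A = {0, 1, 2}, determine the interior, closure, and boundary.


int(A) = {2}, cl(A) = {0, 1, 2, 3}, ∂A = {0, 1, 3}.

Closed sets in (X, τ) are complements of opens:
  closed(X, τ) = {∅, {0}, {2}, {0, 2}, {0, 1, 3}, {0, 1, 2, 3}}.
int(A) = ⋃ {U ∈ τ : U ⊆ A}. Opens contained in A: ∅, {2}.
Taking the union of these: int(A) = {2}.
cl(A) = ⋂ {C closed : A ⊆ C}. Closed sets containing A: {0, 1, 2, 3}.
Intersecting these: cl(A) = {0, 1, 2, 3}.
∂A = cl(A) ∖ int(A) = {0, 1, 2, 3} ∖ {2} = {0, 1, 3}.


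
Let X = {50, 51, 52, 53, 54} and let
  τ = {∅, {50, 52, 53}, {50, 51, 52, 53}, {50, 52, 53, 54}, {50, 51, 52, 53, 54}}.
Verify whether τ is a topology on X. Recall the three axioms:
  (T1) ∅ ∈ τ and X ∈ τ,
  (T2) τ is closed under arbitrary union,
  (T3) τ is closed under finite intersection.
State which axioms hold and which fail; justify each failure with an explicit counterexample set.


τ IS a topology on X.

Axiom (T1): ∅ ∈ τ? Yes; X ∈ τ? Yes.
Axiom (T2/T3): check pairwise unions and intersections of members of τ.
All pairwise intersections and unions checked — each lies in τ. Therefore τ satisfies (T1), (T2), (T3): it IS a topology on X.


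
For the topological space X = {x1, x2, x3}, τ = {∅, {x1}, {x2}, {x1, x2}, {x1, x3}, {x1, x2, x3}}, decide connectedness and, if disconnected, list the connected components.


(X, τ) is disconnected; components = [{x2}, {x1, x3}].

Find clopen sets (U ∈ τ with X ∖ U ∈ τ):
  U = ∅, X ∖ U = {x1, x2, x3} — both open, so U is clopen.
  U = {x2}, X ∖ U = {x1, x3} — both open, so U is clopen.
  U = {x1, x3}, X ∖ U = {x2} — both open, so U is clopen.
  U = {x1, x2, x3}, X ∖ U = ∅ — both open, so U is clopen.
Nontrivial clopen(s) exist: e.g. {x2}. So (X, τ) is disconnected.
Compute connected components by grouping points that agree on all clopens:
  component: {x2}
  component: {x1, x3}


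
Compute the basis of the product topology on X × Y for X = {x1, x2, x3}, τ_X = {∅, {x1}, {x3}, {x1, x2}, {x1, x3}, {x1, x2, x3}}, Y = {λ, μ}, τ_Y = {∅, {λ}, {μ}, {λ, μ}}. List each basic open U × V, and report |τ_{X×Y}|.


Basis B = {∅ × ∅, {x1} × {λ}, {x1} × {μ}, {x3} × {λ}, {x3} × {μ}, {x1} × {λ, μ}, {x1, x2} × {λ}, {x1, x3} × {λ}, {x1, x2} × {μ}, {x1, x3} × {μ}, {x3} × {λ, μ}, {x1, x2, x3} × {λ}, {x1, x2, x3} × {μ}, {x1, x2} × {λ, μ}, {x1, x3} × {λ, μ}, {x1, x2, x3} × {λ, μ}}; |τ_{X×Y}| = 36.

Enumerate products U × V with U ∈ τ_X, V ∈ τ_Y (deduplicated):
  ∅ × ∅ = {} (∅)
  {x1} × {λ} = {(x1,λ)}
  {x1} × {μ} = {(x1,μ)}
  {x3} × {λ} = {(x3,λ)}
  {x3} × {μ} = {(x3,μ)}
  {x1} × {λ, μ} = {(x1,λ), (x1,μ)}
  {x1, x2} × {λ} = {(x1,λ), (x2,λ)}
  {x1, x3} × {λ} = {(x1,λ), (x3,λ)}
  {x1, x2} × {μ} = {(x1,μ), (x2,μ)}
  {x1, x3} × {μ} = {(x1,μ), (x3,μ)}
  {x3} × {λ, μ} = {(x3,λ), (x3,μ)}
  {x1, x2, x3} × {λ} = {(x1,λ), (x2,λ), (x3,λ)}
  {x1, x2, x3} × {μ} = {(x1,μ), (x2,μ), (x3,μ)}
  {x1, x2} × {λ, μ} = {(x1,λ), (x1,μ), (x2,λ), (x2,μ)}
  {x1, x3} × {λ, μ} = {(x1,λ), (x1,μ), (x3,λ), (x3,μ)}
  {x1, x2, x3} × {λ, μ} = {(x1,λ), (x1,μ), (x2,λ), (x2,μ), (x3,λ), (x3,μ)}
These 16 distinct sets form the basis B.
Close under arbitrary unions to get τ_{X×Y}; counting gives |τ_{X×Y}| = 36.


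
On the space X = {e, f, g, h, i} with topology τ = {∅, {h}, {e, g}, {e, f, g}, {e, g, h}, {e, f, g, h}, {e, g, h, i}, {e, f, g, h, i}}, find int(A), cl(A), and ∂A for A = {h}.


int(A) = {h}, cl(A) = {h, i}, ∂A = {i}.

Closed sets in (X, τ) are complements of opens:
  closed(X, τ) = {∅, {f}, {i}, {f, i}, {h, i}, {f, h, i}, {e, f, g, i}, {e, f, g, h, i}}.
int(A) = ⋃ {U ∈ τ : U ⊆ A}. Opens contained in A: ∅, {h}.
Taking the union of these: int(A) = {h}.
cl(A) = ⋂ {C closed : A ⊆ C}. Closed sets containing A: {h, i}, {f, h, i}, {e, f, g, h, i}.
Intersecting these: cl(A) = {h, i}.
∂A = cl(A) ∖ int(A) = {h, i} ∖ {h} = {i}.


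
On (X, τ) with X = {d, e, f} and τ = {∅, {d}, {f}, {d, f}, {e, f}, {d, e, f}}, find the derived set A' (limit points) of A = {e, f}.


A' = {e}

For each x ∈ X, list the open sets U ∈ τ with x ∈ U, then check whether U ∩ (A ∖ {x}) ≠ ∅ for every such U.
  x = d: open {d} ∋ x has {d} ∩ (A ∖ {d}) = ∅, so x is NOT a limit point.
  x = e: opens ∋ x are {e, f}, {d, e, f}; each meets A ∖ {e}, so x IS a limit point.
  x = f: open {f} ∋ x has {f} ∩ (A ∖ {f}) = ∅, so x is NOT a limit point.
Collecting: A' = {e}.


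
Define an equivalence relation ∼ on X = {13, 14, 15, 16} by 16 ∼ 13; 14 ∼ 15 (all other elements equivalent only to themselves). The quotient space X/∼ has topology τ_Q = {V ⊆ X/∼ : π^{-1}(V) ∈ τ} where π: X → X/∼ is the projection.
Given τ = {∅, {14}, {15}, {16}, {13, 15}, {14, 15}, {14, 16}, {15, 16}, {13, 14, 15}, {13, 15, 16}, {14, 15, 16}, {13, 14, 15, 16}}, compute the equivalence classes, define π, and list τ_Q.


X/∼ = {[13=16], [14=15]}; |τ_Q| = 3.

Equivalence classes: [13=16], [14=15].
Quotient map π: X → X/∼ sends 13 ↦ [13=16], 14 ↦ [14=15], 15 ↦ [14=15], 16 ↦ [13=16].
For each subset V ⊆ X/∼, compute π^{-1}(V) ⊆ X and check whether π^{-1}(V) ∈ τ. V is open in τ_Q iff π^{-1}(V) ∈ τ.
  V = {}: π^{-1}(V) = ∅ ∈ τ ✓.
  V = {[13=16]}: π^{-1}(V) = {13, 16} ∉ τ ✗.
  V = {[14=15]}: π^{-1}(V) = {14, 15} ∈ τ ✓.
  V = {[13=16], [14=15]}: π^{-1}(V) = {13, 14, 15, 16} ∈ τ ✓.
Open sets in the quotient: τ_Q = {{}, {[14=15]}, {[13=16], [14=15]}} (3 elements).


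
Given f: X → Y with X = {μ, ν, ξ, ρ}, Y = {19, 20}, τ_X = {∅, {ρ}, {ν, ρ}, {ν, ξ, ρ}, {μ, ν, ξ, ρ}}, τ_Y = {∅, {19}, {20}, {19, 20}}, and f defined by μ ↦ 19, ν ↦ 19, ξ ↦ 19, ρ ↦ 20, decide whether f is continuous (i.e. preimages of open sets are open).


f is NOT continuous.

Compute f^{-1}(U) for each U ∈ τ_Y:
  U = ∅: f^{-1}(U) = ∅ ∈ τ_X ✓.
  U = {19}: f^{-1}(U) = {μ, ν, ξ} ∉ τ_X ✗.
  U = {20}: f^{-1}(U) = {ρ} ∈ τ_X ✓.
  U = {19, 20}: f^{-1}(U) = {μ, ν, ξ, ρ} ∈ τ_X ✓.
Found U = {19} with f^{-1}(U) = {μ, ν, ξ} not in τ_X. Therefore f is NOT continuous.


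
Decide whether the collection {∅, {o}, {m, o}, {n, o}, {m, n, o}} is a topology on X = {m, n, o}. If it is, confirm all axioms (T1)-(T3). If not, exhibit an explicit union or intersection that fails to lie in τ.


τ IS a topology on X.

Axiom (T1): ∅ ∈ τ? Yes; X ∈ τ? Yes.
Axiom (T2/T3): check pairwise unions and intersections of members of τ.
All pairwise intersections and unions checked — each lies in τ. Therefore τ satisfies (T1), (T2), (T3): it IS a topology on X.


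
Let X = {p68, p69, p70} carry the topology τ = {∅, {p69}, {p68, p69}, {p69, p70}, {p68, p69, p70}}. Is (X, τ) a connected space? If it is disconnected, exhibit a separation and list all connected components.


(X, τ) is connected.

Find clopen sets (U ∈ τ with X ∖ U ∈ τ):
  U = ∅, X ∖ U = {p68, p69, p70} — both open, so U is clopen.
  U = {p68, p69, p70}, X ∖ U = ∅ — both open, so U is clopen.
Only trivial clopens (∅ and X) exist, so (X, τ) is connected.
Compute connected components by grouping points that agree on all clopens:
  component: {p68, p69, p70}


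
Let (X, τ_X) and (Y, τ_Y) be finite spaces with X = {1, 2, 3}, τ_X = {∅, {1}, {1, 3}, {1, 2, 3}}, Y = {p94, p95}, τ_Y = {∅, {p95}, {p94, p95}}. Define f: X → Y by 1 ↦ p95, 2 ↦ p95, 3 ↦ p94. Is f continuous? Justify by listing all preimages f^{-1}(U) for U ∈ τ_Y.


f is NOT continuous.

Compute f^{-1}(U) for each U ∈ τ_Y:
  U = ∅: f^{-1}(U) = ∅ ∈ τ_X ✓.
  U = {p95}: f^{-1}(U) = {1, 2} ∉ τ_X ✗.
  U = {p94, p95}: f^{-1}(U) = {1, 2, 3} ∈ τ_X ✓.
Found U = {p95} with f^{-1}(U) = {1, 2} not in τ_X. Therefore f is NOT continuous.


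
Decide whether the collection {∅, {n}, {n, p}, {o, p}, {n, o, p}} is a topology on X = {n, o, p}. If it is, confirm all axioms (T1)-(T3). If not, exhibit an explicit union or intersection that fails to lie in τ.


τ is NOT a topology on X.

Axiom (T1): ∅ ∈ τ? Yes; X ∈ τ? Yes.
Axiom (T2/T3): check pairwise unions and intersections of members of τ.
Counterexample for (T3): {n, p} ∩ {o, p} = {p} ∉ τ. Therefore τ is NOT a topology.


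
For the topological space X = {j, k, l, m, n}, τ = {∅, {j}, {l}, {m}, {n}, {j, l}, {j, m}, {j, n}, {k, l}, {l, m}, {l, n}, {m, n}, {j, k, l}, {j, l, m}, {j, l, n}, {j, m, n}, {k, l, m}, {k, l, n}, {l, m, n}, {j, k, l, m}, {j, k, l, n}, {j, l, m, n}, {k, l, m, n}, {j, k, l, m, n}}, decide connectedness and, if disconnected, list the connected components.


(X, τ) is disconnected; components = [{j}, {m}, {n}, {k, l}].

Find clopen sets (U ∈ τ with X ∖ U ∈ τ):
  U = ∅, X ∖ U = {j, k, l, m, n} — both open, so U is clopen.
  U = {j}, X ∖ U = {k, l, m, n} — both open, so U is clopen.
  U = {m}, X ∖ U = {j, k, l, n} — both open, so U is clopen.
  U = {n}, X ∖ U = {j, k, l, m} — both open, so U is clopen.
  U = {j, m}, X ∖ U = {k, l, n} — both open, so U is clopen.
  U = {j, n}, X ∖ U = {k, l, m} — both open, so U is clopen.
  U = {k, l}, X ∖ U = {j, m, n} — both open, so U is clopen.
  U = {m, n}, X ∖ U = {j, k, l} — both open, so U is clopen.
  U = {j, k, l}, X ∖ U = {m, n} — both open, so U is clopen.
  U = {j, m, n}, X ∖ U = {k, l} — both open, so U is clopen.
  U = {k, l, m}, X ∖ U = {j, n} — both open, so U is clopen.
  U = {k, l, n}, X ∖ U = {j, m} — both open, so U is clopen.
  U = {j, k, l, m}, X ∖ U = {n} — both open, so U is clopen.
  U = {j, k, l, n}, X ∖ U = {m} — both open, so U is clopen.
  U = {k, l, m, n}, X ∖ U = {j} — both open, so U is clopen.
  U = {j, k, l, m, n}, X ∖ U = ∅ — both open, so U is clopen.
Nontrivial clopen(s) exist: e.g. {j, n}. So (X, τ) is disconnected.
Compute connected components by grouping points that agree on all clopens:
  component: {j}
  component: {m}
  component: {n}
  component: {k, l}


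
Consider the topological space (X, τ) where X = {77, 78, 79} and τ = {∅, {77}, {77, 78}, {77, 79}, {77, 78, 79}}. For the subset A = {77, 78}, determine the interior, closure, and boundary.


int(A) = {77, 78}, cl(A) = {77, 78, 79}, ∂A = {79}.

Closed sets in (X, τ) are complements of opens:
  closed(X, τ) = {∅, {78}, {79}, {78, 79}, {77, 78, 79}}.
int(A) = ⋃ {U ∈ τ : U ⊆ A}. Opens contained in A: ∅, {77}, {77, 78}.
Taking the union of these: int(A) = {77, 78}.
cl(A) = ⋂ {C closed : A ⊆ C}. Closed sets containing A: {77, 78, 79}.
Intersecting these: cl(A) = {77, 78, 79}.
∂A = cl(A) ∖ int(A) = {77, 78, 79} ∖ {77, 78} = {79}.


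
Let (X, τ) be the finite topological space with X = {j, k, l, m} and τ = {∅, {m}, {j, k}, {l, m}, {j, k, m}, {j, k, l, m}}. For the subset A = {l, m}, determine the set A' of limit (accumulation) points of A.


A' = {l}

For each x ∈ X, list the open sets U ∈ τ with x ∈ U, then check whether U ∩ (A ∖ {x}) ≠ ∅ for every such U.
  x = j: open {j, k} ∋ x has {j, k} ∩ (A ∖ {j}) = ∅, so x is NOT a limit point.
  x = k: open {j, k} ∋ x has {j, k} ∩ (A ∖ {k}) = ∅, so x is NOT a limit point.
  x = l: opens ∋ x are {l, m}, {j, k, l, m}; each meets A ∖ {l}, so x IS a limit point.
  x = m: open {m} ∋ x has {m} ∩ (A ∖ {m}) = ∅, so x is NOT a limit point.
Collecting: A' = {l}.


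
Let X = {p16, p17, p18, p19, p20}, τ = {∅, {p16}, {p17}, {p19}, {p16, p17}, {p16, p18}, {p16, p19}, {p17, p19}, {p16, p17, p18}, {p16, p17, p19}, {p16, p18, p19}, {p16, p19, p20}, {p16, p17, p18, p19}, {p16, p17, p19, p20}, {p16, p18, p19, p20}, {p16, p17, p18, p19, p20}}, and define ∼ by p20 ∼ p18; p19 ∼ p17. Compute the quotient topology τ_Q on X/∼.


X/∼ = {[p16], [p17=p19], [p18=p20]}; |τ_Q| = 5.

Equivalence classes: [p16], [p17=p19], [p18=p20].
Quotient map π: X → X/∼ sends p16 ↦ [p16], p17 ↦ [p17=p19], p18 ↦ [p18=p20], p19 ↦ [p17=p19], p20 ↦ [p18=p20].
For each subset V ⊆ X/∼, compute π^{-1}(V) ⊆ X and check whether π^{-1}(V) ∈ τ. V is open in τ_Q iff π^{-1}(V) ∈ τ.
  V = {}: π^{-1}(V) = ∅ ∈ τ ✓.
  V = {[p16]}: π^{-1}(V) = {p16} ∈ τ ✓.
  V = {[p17=p19]}: π^{-1}(V) = {p17, p19} ∈ τ ✓.
  V = {[p16], [p17=p19]}: π^{-1}(V) = {p16, p17, p19} ∈ τ ✓.
  V = {[p18=p20]}: π^{-1}(V) = {p18, p20} ∉ τ ✗.
  V = {[p16], [p18=p20]}: π^{-1}(V) = {p16, p18, p20} ∉ τ ✗.
  V = {[p17=p19], [p18=p20]}: π^{-1}(V) = {p17, p18, p19, p20} ∉ τ ✗.
  V = {[p16], [p17=p19], [p18=p20]}: π^{-1}(V) = {p16, p17, p18, p19, p20} ∈ τ ✓.
Open sets in the quotient: τ_Q = {{}, {[p16]}, {[p17=p19]}, {[p16], [p17=p19]}, {[p16], [p17=p19], [p18=p20]}} (5 elements).


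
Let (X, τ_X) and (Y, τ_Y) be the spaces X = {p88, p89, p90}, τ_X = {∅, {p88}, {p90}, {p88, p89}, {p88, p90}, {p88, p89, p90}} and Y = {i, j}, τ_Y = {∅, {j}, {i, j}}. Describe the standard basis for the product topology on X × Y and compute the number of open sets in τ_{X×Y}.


Basis B = {∅ × ∅, {p88} × {j}, {p90} × {j}, {p88} × {i, j}, {p88, p89} × {j}, {p88, p90} × {j}, {p90} × {i, j}, {p88, p89, p90} × {j}, {p88, p89} × {i, j}, {p88, p90} × {i, j}, {p88, p89, p90} × {i, j}}; |τ_{X×Y}| = 18.

Enumerate products U × V with U ∈ τ_X, V ∈ τ_Y (deduplicated):
  ∅ × ∅ = {} (∅)
  {p88} × {j} = {(p88,j)}
  {p90} × {j} = {(p90,j)}
  {p88} × {i, j} = {(p88,i), (p88,j)}
  {p88, p89} × {j} = {(p88,j), (p89,j)}
  {p88, p90} × {j} = {(p88,j), (p90,j)}
  {p90} × {i, j} = {(p90,i), (p90,j)}
  {p88, p89, p90} × {j} = {(p88,j), (p89,j), (p90,j)}
  {p88, p89} × {i, j} = {(p88,i), (p88,j), (p89,i), (p89,j)}
  {p88, p90} × {i, j} = {(p88,i), (p88,j), (p90,i), (p90,j)}
  {p88, p89, p90} × {i, j} = {(p88,i), (p88,j), (p89,i), (p89,j), (p90,i), (p90,j)}
These 11 distinct sets form the basis B.
Close under arbitrary unions to get τ_{X×Y}; counting gives |τ_{X×Y}| = 18.


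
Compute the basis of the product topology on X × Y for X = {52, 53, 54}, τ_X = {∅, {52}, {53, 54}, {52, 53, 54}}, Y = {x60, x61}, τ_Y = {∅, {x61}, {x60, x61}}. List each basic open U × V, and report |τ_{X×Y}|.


Basis B = {∅ × ∅, {52} × {x61}, {52} × {x60, x61}, {53, 54} × {x61}, {52, 53, 54} × {x61}, {53, 54} × {x60, x61}, {52, 53, 54} × {x60, x61}}; |τ_{X×Y}| = 9.

Enumerate products U × V with U ∈ τ_X, V ∈ τ_Y (deduplicated):
  ∅ × ∅ = {} (∅)
  {52} × {x61} = {(52,x61)}
  {52} × {x60, x61} = {(52,x60), (52,x61)}
  {53, 54} × {x61} = {(53,x61), (54,x61)}
  {52, 53, 54} × {x61} = {(52,x61), (53,x61), (54,x61)}
  {53, 54} × {x60, x61} = {(53,x60), (53,x61), (54,x60), (54,x61)}
  {52, 53, 54} × {x60, x61} = {(52,x60), (52,x61), (53,x60), (53,x61), (54,x60), (54,x61)}
These 7 distinct sets form the basis B.
Close under arbitrary unions to get τ_{X×Y}; counting gives |τ_{X×Y}| = 9.


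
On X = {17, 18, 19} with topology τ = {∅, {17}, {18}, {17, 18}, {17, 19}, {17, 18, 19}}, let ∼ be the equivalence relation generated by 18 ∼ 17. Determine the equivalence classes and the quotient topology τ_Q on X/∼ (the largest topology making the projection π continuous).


X/∼ = {[17=18], [19]}; |τ_Q| = 3.

Equivalence classes: [17=18], [19].
Quotient map π: X → X/∼ sends 17 ↦ [17=18], 18 ↦ [17=18], 19 ↦ [19].
For each subset V ⊆ X/∼, compute π^{-1}(V) ⊆ X and check whether π^{-1}(V) ∈ τ. V is open in τ_Q iff π^{-1}(V) ∈ τ.
  V = {}: π^{-1}(V) = ∅ ∈ τ ✓.
  V = {[17=18]}: π^{-1}(V) = {17, 18} ∈ τ ✓.
  V = {[19]}: π^{-1}(V) = {19} ∉ τ ✗.
  V = {[17=18], [19]}: π^{-1}(V) = {17, 18, 19} ∈ τ ✓.
Open sets in the quotient: τ_Q = {{}, {[17=18]}, {[17=18], [19]}} (3 elements).


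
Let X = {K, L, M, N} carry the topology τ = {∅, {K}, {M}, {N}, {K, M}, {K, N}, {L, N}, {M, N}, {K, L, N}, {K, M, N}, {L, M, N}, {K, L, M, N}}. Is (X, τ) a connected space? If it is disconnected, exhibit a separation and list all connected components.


(X, τ) is disconnected; components = [{K}, {M}, {L, N}].

Find clopen sets (U ∈ τ with X ∖ U ∈ τ):
  U = ∅, X ∖ U = {K, L, M, N} — both open, so U is clopen.
  U = {K}, X ∖ U = {L, M, N} — both open, so U is clopen.
  U = {M}, X ∖ U = {K, L, N} — both open, so U is clopen.
  U = {K, M}, X ∖ U = {L, N} — both open, so U is clopen.
  U = {L, N}, X ∖ U = {K, M} — both open, so U is clopen.
  U = {K, L, N}, X ∖ U = {M} — both open, so U is clopen.
  U = {L, M, N}, X ∖ U = {K} — both open, so U is clopen.
  U = {K, L, M, N}, X ∖ U = ∅ — both open, so U is clopen.
Nontrivial clopen(s) exist: e.g. {L, M, N}. So (X, τ) is disconnected.
Compute connected components by grouping points that agree on all clopens:
  component: {K}
  component: {M}
  component: {L, N}


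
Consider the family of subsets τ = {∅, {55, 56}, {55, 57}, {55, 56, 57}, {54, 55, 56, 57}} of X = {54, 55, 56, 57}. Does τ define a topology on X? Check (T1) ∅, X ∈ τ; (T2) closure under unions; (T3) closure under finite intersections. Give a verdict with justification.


τ is NOT a topology on X.

Axiom (T1): ∅ ∈ τ? Yes; X ∈ τ? Yes.
Axiom (T2/T3): check pairwise unions and intersections of members of τ.
Counterexample for (T3): {55, 56} ∩ {55, 57} = {55} ∉ τ. Therefore τ is NOT a topology.


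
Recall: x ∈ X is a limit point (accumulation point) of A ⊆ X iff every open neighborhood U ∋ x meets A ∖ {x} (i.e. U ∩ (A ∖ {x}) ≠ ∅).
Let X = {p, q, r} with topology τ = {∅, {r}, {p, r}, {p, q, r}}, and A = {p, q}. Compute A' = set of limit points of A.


A' = {q}

For each x ∈ X, list the open sets U ∈ τ with x ∈ U, then check whether U ∩ (A ∖ {x}) ≠ ∅ for every such U.
  x = p: open {p, r} ∋ x has {p, r} ∩ (A ∖ {p}) = ∅, so x is NOT a limit point.
  x = q: opens ∋ x are {p, q, r}; each meets A ∖ {q}, so x IS a limit point.
  x = r: open {r} ∋ x has {r} ∩ (A ∖ {r}) = ∅, so x is NOT a limit point.
Collecting: A' = {q}.


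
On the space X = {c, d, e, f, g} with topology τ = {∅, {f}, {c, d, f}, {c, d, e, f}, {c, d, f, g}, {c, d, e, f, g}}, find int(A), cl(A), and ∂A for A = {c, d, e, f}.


int(A) = {c, d, e, f}, cl(A) = {c, d, e, f, g}, ∂A = {g}.

Closed sets in (X, τ) are complements of opens:
  closed(X, τ) = {∅, {e}, {g}, {e, g}, {c, d, e, g}, {c, d, e, f, g}}.
int(A) = ⋃ {U ∈ τ : U ⊆ A}. Opens contained in A: ∅, {f}, {c, d, f}, {c, d, e, f}.
Taking the union of these: int(A) = {c, d, e, f}.
cl(A) = ⋂ {C closed : A ⊆ C}. Closed sets containing A: {c, d, e, f, g}.
Intersecting these: cl(A) = {c, d, e, f, g}.
∂A = cl(A) ∖ int(A) = {c, d, e, f, g} ∖ {c, d, e, f} = {g}.


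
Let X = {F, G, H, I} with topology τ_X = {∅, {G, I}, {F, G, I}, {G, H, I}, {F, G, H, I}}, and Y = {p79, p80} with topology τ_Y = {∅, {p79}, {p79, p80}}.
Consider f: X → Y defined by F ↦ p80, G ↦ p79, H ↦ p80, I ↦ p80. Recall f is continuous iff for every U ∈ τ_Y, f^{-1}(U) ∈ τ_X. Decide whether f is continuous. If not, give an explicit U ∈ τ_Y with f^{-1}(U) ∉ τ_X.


f is NOT continuous.

Compute f^{-1}(U) for each U ∈ τ_Y:
  U = ∅: f^{-1}(U) = ∅ ∈ τ_X ✓.
  U = {p79}: f^{-1}(U) = {G} ∉ τ_X ✗.
  U = {p79, p80}: f^{-1}(U) = {F, G, H, I} ∈ τ_X ✓.
Found U = {p79} with f^{-1}(U) = {G} not in τ_X. Therefore f is NOT continuous.


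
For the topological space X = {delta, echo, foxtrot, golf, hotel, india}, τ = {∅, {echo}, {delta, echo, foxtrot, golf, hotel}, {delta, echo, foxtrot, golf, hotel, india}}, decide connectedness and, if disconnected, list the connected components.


(X, τ) is connected.

Find clopen sets (U ∈ τ with X ∖ U ∈ τ):
  U = ∅, X ∖ U = {delta, echo, foxtrot, golf, hotel, india} — both open, so U is clopen.
  U = {delta, echo, foxtrot, golf, hotel, india}, X ∖ U = ∅ — both open, so U is clopen.
Only trivial clopens (∅ and X) exist, so (X, τ) is connected.
Compute connected components by grouping points that agree on all clopens:
  component: {delta, echo, foxtrot, golf, hotel, india}


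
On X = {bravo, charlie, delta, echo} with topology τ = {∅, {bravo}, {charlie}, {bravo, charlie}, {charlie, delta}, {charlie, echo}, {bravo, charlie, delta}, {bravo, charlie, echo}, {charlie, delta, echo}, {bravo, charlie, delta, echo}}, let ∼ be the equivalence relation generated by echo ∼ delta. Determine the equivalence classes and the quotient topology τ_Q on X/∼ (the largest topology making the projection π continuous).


X/∼ = {[bravo], [charlie], [delta=echo]}; |τ_Q| = 6.

Equivalence classes: [bravo], [charlie], [delta=echo].
Quotient map π: X → X/∼ sends bravo ↦ [bravo], charlie ↦ [charlie], delta ↦ [delta=echo], echo ↦ [delta=echo].
For each subset V ⊆ X/∼, compute π^{-1}(V) ⊆ X and check whether π^{-1}(V) ∈ τ. V is open in τ_Q iff π^{-1}(V) ∈ τ.
  V = {}: π^{-1}(V) = ∅ ∈ τ ✓.
  V = {[bravo]}: π^{-1}(V) = {bravo} ∈ τ ✓.
  V = {[charlie]}: π^{-1}(V) = {charlie} ∈ τ ✓.
  V = {[bravo], [charlie]}: π^{-1}(V) = {bravo, charlie} ∈ τ ✓.
  V = {[delta=echo]}: π^{-1}(V) = {delta, echo} ∉ τ ✗.
  V = {[bravo], [delta=echo]}: π^{-1}(V) = {bravo, delta, echo} ∉ τ ✗.
  V = {[charlie], [delta=echo]}: π^{-1}(V) = {charlie, delta, echo} ∈ τ ✓.
  V = {[bravo], [charlie], [delta=echo]}: π^{-1}(V) = {bravo, charlie, delta, echo} ∈ τ ✓.
Open sets in the quotient: τ_Q = {{}, {[bravo]}, {[charlie]}, {[bravo], [charlie]}, {[charlie], [delta=echo]}, {[bravo], [charlie], [delta=echo]}} (6 elements).


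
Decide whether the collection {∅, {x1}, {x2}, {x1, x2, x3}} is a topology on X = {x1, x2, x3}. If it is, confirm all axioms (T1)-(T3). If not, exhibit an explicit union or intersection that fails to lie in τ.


τ is NOT a topology on X.

Axiom (T1): ∅ ∈ τ? Yes; X ∈ τ? Yes.
Axiom (T2/T3): check pairwise unions and intersections of members of τ.
Counterexample for (T2): {x1} ∪ {x2} = {x1, x2} ∉ τ. Therefore τ is NOT a topology.


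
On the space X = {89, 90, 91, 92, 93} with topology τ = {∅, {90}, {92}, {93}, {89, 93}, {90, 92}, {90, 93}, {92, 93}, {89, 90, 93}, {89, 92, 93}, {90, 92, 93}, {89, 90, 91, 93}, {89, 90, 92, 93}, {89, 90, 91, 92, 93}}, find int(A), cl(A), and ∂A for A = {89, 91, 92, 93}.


int(A) = {89, 92, 93}, cl(A) = {89, 91, 92, 93}, ∂A = {91}.

Closed sets in (X, τ) are complements of opens:
  closed(X, τ) = {∅, {91}, {92}, {89, 91}, {90, 91}, {91, 92}, {89, 90, 91}, {89, 91, 92}, {89, 91, 93}, {90, 91, 92}, {89, 90, 91, 92}, {89, 90, 91, 93}, {89, 91, 92, 93}, {89, 90, 91, 92, 93}}.
int(A) = ⋃ {U ∈ τ : U ⊆ A}. Opens contained in A: ∅, {92}, {93}, {89, 93}, {92, 93}, {89, 92, 93}.
Taking the union of these: int(A) = {89, 92, 93}.
cl(A) = ⋂ {C closed : A ⊆ C}. Closed sets containing A: {89, 91, 92, 93}, {89, 90, 91, 92, 93}.
Intersecting these: cl(A) = {89, 91, 92, 93}.
∂A = cl(A) ∖ int(A) = {89, 91, 92, 93} ∖ {89, 92, 93} = {91}.


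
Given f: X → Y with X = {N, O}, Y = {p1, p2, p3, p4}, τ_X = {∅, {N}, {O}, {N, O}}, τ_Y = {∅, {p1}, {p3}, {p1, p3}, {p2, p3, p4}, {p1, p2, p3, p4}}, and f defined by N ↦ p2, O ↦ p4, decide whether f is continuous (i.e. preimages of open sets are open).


f IS continuous.

Compute f^{-1}(U) for each U ∈ τ_Y:
  U = ∅: f^{-1}(U) = ∅ ∈ τ_X ✓.
  U = {p1}: f^{-1}(U) = ∅ ∈ τ_X ✓.
  U = {p3}: f^{-1}(U) = ∅ ∈ τ_X ✓.
  U = {p1, p3}: f^{-1}(U) = ∅ ∈ τ_X ✓.
  U = {p2, p3, p4}: f^{-1}(U) = {N, O} ∈ τ_X ✓.
  U = {p1, p2, p3, p4}: f^{-1}(U) = {N, O} ∈ τ_X ✓.
Every preimage lies in τ_X, so f IS continuous.


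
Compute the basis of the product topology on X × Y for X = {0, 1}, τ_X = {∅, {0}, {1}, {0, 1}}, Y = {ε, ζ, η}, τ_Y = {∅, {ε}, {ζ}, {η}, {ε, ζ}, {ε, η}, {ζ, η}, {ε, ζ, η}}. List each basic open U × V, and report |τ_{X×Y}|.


Basis B = {∅ × ∅, {0} × {ε}, {0} × {ζ}, {0} × {η}, {1} × {ε}, {1} × {ζ}, {1} × {η}, {0} × {ε, ζ}, {0} × {ε, η}, {0, 1} × {ε}, {0} × {ζ, η}, {0, 1} × {ζ}, {0, 1} × {η}, {1} × {ε, ζ}, {1} × {ε, η}, {1} × {ζ, η}, {0} × {ε, ζ, η}, {1} × {ε, ζ, η}, {0, 1} × {ε, ζ}, {0, 1} × {ε, η}, {0, 1} × {ζ, η}, {0, 1} × {ε, ζ, η}}; |τ_{X×Y}| = 64.

Enumerate products U × V with U ∈ τ_X, V ∈ τ_Y (deduplicated):
  ∅ × ∅ = {} (∅)
  {0} × {ε} = {(0,ε)}
  {0} × {ζ} = {(0,ζ)}
  {0} × {η} = {(0,η)}
  {1} × {ε} = {(1,ε)}
  {1} × {ζ} = {(1,ζ)}
  {1} × {η} = {(1,η)}
  {0} × {ε, ζ} = {(0,ε), (0,ζ)}
  {0} × {ε, η} = {(0,ε), (0,η)}
  {0, 1} × {ε} = {(0,ε), (1,ε)}
  {0} × {ζ, η} = {(0,ζ), (0,η)}
  {0, 1} × {ζ} = {(0,ζ), (1,ζ)}
  {0, 1} × {η} = {(0,η), (1,η)}
  {1} × {ε, ζ} = {(1,ε), (1,ζ)}
  {1} × {ε, η} = {(1,ε), (1,η)}
  {1} × {ζ, η} = {(1,ζ), (1,η)}
  {0} × {ε, ζ, η} = {(0,ε), (0,ζ), (0,η)}
  {1} × {ε, ζ, η} = {(1,ε), (1,ζ), (1,η)}
  {0, 1} × {ε, ζ} = {(0,ε), (0,ζ), (1,ε), (1,ζ)}
  {0, 1} × {ε, η} = {(0,ε), (0,η), (1,ε), (1,η)}
  {0, 1} × {ζ, η} = {(0,ζ), (0,η), (1,ζ), (1,η)}
  {0, 1} × {ε, ζ, η} = {(0,ε), (0,ζ), (0,η), (1,ε), (1,ζ), (1,η)}
These 22 distinct sets form the basis B.
Close under arbitrary unions to get τ_{X×Y}; counting gives |τ_{X×Y}| = 64.


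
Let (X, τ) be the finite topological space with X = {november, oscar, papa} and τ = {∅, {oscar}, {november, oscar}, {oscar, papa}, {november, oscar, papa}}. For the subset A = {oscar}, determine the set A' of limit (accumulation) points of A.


A' = {november, papa}

For each x ∈ X, list the open sets U ∈ τ with x ∈ U, then check whether U ∩ (A ∖ {x}) ≠ ∅ for every such U.
  x = november: opens ∋ x are {november, oscar}, {november, oscar, papa}; each meets A ∖ {november}, so x IS a limit point.
  x = oscar: open {oscar} ∋ x has {oscar} ∩ (A ∖ {oscar}) = ∅, so x is NOT a limit point.
  x = papa: opens ∋ x are {oscar, papa}, {november, oscar, papa}; each meets A ∖ {papa}, so x IS a limit point.
Collecting: A' = {november, papa}.


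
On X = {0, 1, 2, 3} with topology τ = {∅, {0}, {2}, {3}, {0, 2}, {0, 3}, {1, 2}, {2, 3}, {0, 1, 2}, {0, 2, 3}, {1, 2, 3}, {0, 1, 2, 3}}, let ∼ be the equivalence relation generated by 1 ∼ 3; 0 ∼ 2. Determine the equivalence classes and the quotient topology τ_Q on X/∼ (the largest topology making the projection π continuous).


X/∼ = {[0=2], [1=3]}; |τ_Q| = 3.

Equivalence classes: [0=2], [1=3].
Quotient map π: X → X/∼ sends 0 ↦ [0=2], 1 ↦ [1=3], 2 ↦ [0=2], 3 ↦ [1=3].
For each subset V ⊆ X/∼, compute π^{-1}(V) ⊆ X and check whether π^{-1}(V) ∈ τ. V is open in τ_Q iff π^{-1}(V) ∈ τ.
  V = {}: π^{-1}(V) = ∅ ∈ τ ✓.
  V = {[0=2]}: π^{-1}(V) = {0, 2} ∈ τ ✓.
  V = {[1=3]}: π^{-1}(V) = {1, 3} ∉ τ ✗.
  V = {[0=2], [1=3]}: π^{-1}(V) = {0, 1, 2, 3} ∈ τ ✓.
Open sets in the quotient: τ_Q = {{}, {[0=2]}, {[0=2], [1=3]}} (3 elements).
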